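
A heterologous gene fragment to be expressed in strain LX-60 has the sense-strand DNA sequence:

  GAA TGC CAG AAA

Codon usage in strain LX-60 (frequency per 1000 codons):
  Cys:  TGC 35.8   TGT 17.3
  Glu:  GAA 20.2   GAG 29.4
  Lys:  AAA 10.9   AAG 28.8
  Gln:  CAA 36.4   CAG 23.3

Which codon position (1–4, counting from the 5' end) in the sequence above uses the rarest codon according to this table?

4

Codon 1 GAA (Glu): 20.2 per 1000.
Codon 2 TGC (Cys): 35.8 per 1000.
Codon 3 CAG (Gln): 23.3 per 1000.
Codon 4 AAA (Lys): 10.9 per 1000.
Lowest frequency is 10.9 at codon 4.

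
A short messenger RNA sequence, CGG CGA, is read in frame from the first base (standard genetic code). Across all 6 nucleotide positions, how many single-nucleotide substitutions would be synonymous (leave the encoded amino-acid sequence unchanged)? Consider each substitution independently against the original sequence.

8

Codon 1 (CGG, Arg): 4 synonymous substitutions.
Codon 2 (CGA, Arg): 4 synonymous substitutions.
Total: 4 + 4 = 8.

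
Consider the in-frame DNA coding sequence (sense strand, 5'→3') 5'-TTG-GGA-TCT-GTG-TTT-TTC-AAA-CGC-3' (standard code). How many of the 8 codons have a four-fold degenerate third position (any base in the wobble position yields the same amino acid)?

Codon 1 TTG (Leu): third position 2-fold.
Codon 2 GGA (Gly): third position 4-fold.
Codon 3 TCT (Ser): third position 4-fold.
Codon 4 GTG (Val): third position 4-fold.
Codon 5 TTT (Phe): third position 2-fold.
Codon 6 TTC (Phe): third position 2-fold.
Codon 7 AAA (Lys): third position 2-fold.
Codon 8 CGC (Arg): third position 4-fold.
Four-fold degenerate third positions: 4.

4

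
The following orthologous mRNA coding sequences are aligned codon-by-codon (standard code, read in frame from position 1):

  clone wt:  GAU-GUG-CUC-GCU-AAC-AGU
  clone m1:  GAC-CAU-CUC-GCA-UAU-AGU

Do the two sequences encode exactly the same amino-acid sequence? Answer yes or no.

no

Codon 1: GAU Asp / GAC Asp — synonymous.
Codon 2: GUG Val / CAU His — nonsynonymous.
Codon 3: CUC Leu / CUC Leu — identical.
Codon 4: GCU Ala / GCA Ala — synonymous.
Codon 5: AAC Asn / UAU Tyr — nonsynonymous.
Codon 6: AGU Ser / AGU Ser — identical.
Nonsynonymous differences: 2 → different protein.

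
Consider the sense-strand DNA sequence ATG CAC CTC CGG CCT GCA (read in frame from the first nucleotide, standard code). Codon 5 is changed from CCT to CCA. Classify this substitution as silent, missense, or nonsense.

Position 15 falls in codon 5: CCT → Pro.
After the substitution the codon is CCA → Pro.
Both encode Pro, so the change is synonymous.

silent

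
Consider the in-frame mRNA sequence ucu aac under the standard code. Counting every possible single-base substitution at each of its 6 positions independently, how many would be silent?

Codon 1 (UCU, Ser): 3 synonymous substitutions.
Codon 2 (AAC, Asn): 1 synonymous substitution.
Total: 3 + 1 = 4.

4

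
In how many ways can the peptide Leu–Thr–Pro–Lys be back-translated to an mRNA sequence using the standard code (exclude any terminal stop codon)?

Leu: 6 codons.
Thr: 4 codons.
Pro: 4 codons.
Lys: 2 codons.
6 × 4 × 4 × 2 = 192.

192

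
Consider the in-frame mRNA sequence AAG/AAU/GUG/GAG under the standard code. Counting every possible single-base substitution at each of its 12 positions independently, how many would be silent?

6

Codon 1 (AAG, Lys): 1 synonymous substitution.
Codon 2 (AAU, Asn): 1 synonymous substitution.
Codon 3 (GUG, Val): 3 synonymous substitutions.
Codon 4 (GAG, Glu): 1 synonymous substitution.
Total: 1 + 1 + 3 + 1 = 6.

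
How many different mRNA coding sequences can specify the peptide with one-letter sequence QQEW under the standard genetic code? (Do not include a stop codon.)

Gln: 2 codons.
Gln: 2 codons.
Glu: 2 codons.
Trp: 1 codon.
2 × 2 × 2 × 1 = 8.

8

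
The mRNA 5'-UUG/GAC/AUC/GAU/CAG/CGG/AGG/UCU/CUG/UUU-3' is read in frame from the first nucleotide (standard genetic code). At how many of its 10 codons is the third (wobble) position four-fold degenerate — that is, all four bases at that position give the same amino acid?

Codon 1 UUG (Leu): third position 2-fold.
Codon 2 GAC (Asp): third position 2-fold.
Codon 3 AUC (Ile): third position 3-fold.
Codon 4 GAU (Asp): third position 2-fold.
Codon 5 CAG (Gln): third position 2-fold.
Codon 6 CGG (Arg): third position 4-fold.
Codon 7 AGG (Arg): third position 2-fold.
Codon 8 UCU (Ser): third position 4-fold.
Codon 9 CUG (Leu): third position 4-fold.
Codon 10 UUU (Phe): third position 2-fold.
Four-fold degenerate third positions: 3.

3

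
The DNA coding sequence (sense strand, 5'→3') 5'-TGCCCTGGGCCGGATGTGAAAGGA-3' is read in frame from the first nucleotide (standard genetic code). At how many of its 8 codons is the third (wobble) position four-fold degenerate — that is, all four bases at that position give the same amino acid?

5

Codon 1 TGC (Cys): third position 2-fold.
Codon 2 CCT (Pro): third position 4-fold.
Codon 3 GGG (Gly): third position 4-fold.
Codon 4 CCG (Pro): third position 4-fold.
Codon 5 GAT (Asp): third position 2-fold.
Codon 6 GTG (Val): third position 4-fold.
Codon 7 AAA (Lys): third position 2-fold.
Codon 8 GGA (Gly): third position 4-fold.
Four-fold degenerate third positions: 5.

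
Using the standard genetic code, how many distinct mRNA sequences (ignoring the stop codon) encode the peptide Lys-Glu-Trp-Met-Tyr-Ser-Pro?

Lys: 2 codons.
Glu: 2 codons.
Trp: 1 codon.
Met: 1 codon.
Tyr: 2 codons.
Ser: 6 codons.
Pro: 4 codons.
2 × 2 × 1 × 1 × 2 × 6 × 4 = 192.

192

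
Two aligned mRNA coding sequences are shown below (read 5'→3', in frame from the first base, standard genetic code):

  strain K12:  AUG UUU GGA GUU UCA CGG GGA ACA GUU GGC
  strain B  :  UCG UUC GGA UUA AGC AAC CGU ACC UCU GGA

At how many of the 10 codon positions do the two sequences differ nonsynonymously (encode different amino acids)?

Codon 1: AUG Met / UCG Ser — nonsynonymous.
Codon 2: UUU Phe / UUC Phe — synonymous.
Codon 3: GGA Gly / GGA Gly — identical.
Codon 4: GUU Val / UUA Leu — nonsynonymous.
Codon 5: UCA Ser / AGC Ser — synonymous.
Codon 6: CGG Arg / AAC Asn — nonsynonymous.
Codon 7: GGA Gly / CGU Arg — nonsynonymous.
Codon 8: ACA Thr / ACC Thr — synonymous.
Codon 9: GUU Val / UCU Ser — nonsynonymous.
Codon 10: GGC Gly / GGA Gly — synonymous.
Nonsynonymous differences: 5.

5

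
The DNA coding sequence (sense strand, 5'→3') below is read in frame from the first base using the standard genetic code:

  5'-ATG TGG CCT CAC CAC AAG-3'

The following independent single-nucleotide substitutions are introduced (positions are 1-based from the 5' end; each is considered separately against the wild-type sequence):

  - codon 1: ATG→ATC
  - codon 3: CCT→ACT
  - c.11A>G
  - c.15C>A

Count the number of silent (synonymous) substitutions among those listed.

Codon 1: ATG (Met) → ATC (Ile) — missense.
Codon 3: CCT (Pro) → ACT (Thr) — missense.
Codon 4: CAC (His) → CGC (Arg) — missense.
Codon 5: CAC (His) → CAA (Gln) — missense.
Synonymous: 0 of 4.

0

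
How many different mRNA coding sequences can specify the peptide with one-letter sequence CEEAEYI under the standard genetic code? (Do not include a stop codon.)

Cys: 2 codons.
Glu: 2 codons.
Glu: 2 codons.
Ala: 4 codons.
Glu: 2 codons.
Tyr: 2 codons.
Ile: 3 codons.
2 × 2 × 2 × 4 × 2 × 2 × 3 = 384.

384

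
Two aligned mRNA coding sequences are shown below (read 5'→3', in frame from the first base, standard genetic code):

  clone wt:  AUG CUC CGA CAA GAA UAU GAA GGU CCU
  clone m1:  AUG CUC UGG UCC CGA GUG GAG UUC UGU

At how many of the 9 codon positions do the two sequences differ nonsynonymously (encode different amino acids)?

6

Codon 1: AUG Met / AUG Met — identical.
Codon 2: CUC Leu / CUC Leu — identical.
Codon 3: CGA Arg / UGG Trp — nonsynonymous.
Codon 4: CAA Gln / UCC Ser — nonsynonymous.
Codon 5: GAA Glu / CGA Arg — nonsynonymous.
Codon 6: UAU Tyr / GUG Val — nonsynonymous.
Codon 7: GAA Glu / GAG Glu — synonymous.
Codon 8: GGU Gly / UUC Phe — nonsynonymous.
Codon 9: CCU Pro / UGU Cys — nonsynonymous.
Nonsynonymous differences: 6.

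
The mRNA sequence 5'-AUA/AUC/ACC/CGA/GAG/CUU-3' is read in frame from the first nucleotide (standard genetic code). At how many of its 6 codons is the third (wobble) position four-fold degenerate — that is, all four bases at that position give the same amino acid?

Codon 1 AUA (Ile): third position 3-fold.
Codon 2 AUC (Ile): third position 3-fold.
Codon 3 ACC (Thr): third position 4-fold.
Codon 4 CGA (Arg): third position 4-fold.
Codon 5 GAG (Glu): third position 2-fold.
Codon 6 CUU (Leu): third position 4-fold.
Four-fold degenerate third positions: 3.

3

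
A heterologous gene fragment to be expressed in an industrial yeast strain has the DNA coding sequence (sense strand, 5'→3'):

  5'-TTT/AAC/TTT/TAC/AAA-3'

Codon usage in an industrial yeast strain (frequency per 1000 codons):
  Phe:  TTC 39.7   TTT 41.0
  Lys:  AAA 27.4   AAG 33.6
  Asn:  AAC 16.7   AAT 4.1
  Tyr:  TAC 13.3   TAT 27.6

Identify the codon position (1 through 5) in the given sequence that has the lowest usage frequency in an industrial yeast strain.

Codon 1 TTT (Phe): 41.0 per 1000.
Codon 2 AAC (Asn): 16.7 per 1000.
Codon 3 TTT (Phe): 41.0 per 1000.
Codon 4 TAC (Tyr): 13.3 per 1000.
Codon 5 AAA (Lys): 27.4 per 1000.
Lowest frequency is 13.3 at codon 4.

4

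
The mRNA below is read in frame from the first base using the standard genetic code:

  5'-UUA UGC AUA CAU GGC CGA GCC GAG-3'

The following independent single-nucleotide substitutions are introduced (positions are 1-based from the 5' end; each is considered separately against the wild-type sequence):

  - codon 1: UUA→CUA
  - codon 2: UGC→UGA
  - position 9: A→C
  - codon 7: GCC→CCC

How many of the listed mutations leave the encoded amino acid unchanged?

Codon 1: UUA (Leu) → CUA (Leu) — synonymous.
Codon 2: UGC (Cys) → UGA (Stop) — nonsense.
Codon 3: AUA (Ile) → AUC (Ile) — synonymous.
Codon 7: GCC (Ala) → CCC (Pro) — missense.
Synonymous: 2 of 4.

2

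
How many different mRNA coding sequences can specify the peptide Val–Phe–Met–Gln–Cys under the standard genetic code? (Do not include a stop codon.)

Val: 4 codons.
Phe: 2 codons.
Met: 1 codon.
Gln: 2 codons.
Cys: 2 codons.
4 × 2 × 1 × 2 × 2 = 32.

32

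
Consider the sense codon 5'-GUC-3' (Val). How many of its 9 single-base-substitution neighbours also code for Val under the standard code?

Position 1: none → 0 synonymous.
Position 2: none → 0 synonymous.
Position 3: GUU, GUA, GUG → 3 synonymous.
Total: 0 + 0 + 3 = 3.

3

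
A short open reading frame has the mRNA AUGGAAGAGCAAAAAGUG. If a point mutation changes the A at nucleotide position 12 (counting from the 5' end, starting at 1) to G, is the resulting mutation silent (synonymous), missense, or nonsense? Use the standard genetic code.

silent

Position 12 falls in codon 4: CAA → Gln.
After the substitution the codon is CAG → Gln.
Both encode Gln, so the change is synonymous.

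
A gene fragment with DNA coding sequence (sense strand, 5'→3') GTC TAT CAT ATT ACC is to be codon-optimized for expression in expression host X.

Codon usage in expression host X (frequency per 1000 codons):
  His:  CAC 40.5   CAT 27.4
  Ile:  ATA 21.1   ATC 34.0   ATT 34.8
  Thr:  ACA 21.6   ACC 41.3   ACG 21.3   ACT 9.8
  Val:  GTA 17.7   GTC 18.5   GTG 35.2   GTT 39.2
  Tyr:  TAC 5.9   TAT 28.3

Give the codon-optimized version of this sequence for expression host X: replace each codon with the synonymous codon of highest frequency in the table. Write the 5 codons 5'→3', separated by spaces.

Codon 1 (Val): best is GTT at 39.2.
Codon 2 (Tyr): best is TAT at 28.3.
Codon 3 (His): best is CAC at 40.5.
Codon 4 (Ile): best is ATT at 34.8.
Codon 5 (Thr): best is ACC at 41.3.

GTT TAT CAC ATT ACC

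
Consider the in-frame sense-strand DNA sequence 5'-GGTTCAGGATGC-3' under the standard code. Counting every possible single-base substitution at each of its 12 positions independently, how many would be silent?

Codon 1 (GGT, Gly): 3 synonymous substitutions.
Codon 2 (TCA, Ser): 3 synonymous substitutions.
Codon 3 (GGA, Gly): 3 synonymous substitutions.
Codon 4 (TGC, Cys): 1 synonymous substitution.
Total: 3 + 3 + 3 + 1 = 10.

10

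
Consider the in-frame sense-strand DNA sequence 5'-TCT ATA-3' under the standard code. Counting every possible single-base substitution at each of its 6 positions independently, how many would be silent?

Codon 1 (TCT, Ser): 3 synonymous substitutions.
Codon 2 (ATA, Ile): 2 synonymous substitutions.
Total: 3 + 2 = 5.

5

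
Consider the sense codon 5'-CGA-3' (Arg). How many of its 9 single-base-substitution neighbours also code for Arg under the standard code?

Position 1: AGA → 1 synonymous.
Position 2: none → 0 synonymous.
Position 3: CGT, CGC, CGG → 3 synonymous.
Total: 1 + 0 + 3 = 4.

4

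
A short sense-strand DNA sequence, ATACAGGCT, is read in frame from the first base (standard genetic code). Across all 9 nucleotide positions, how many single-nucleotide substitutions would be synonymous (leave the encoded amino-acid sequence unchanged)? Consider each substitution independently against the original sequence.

Codon 1 (ATA, Ile): 2 synonymous substitutions.
Codon 2 (CAG, Gln): 1 synonymous substitution.
Codon 3 (GCT, Ala): 3 synonymous substitutions.
Total: 2 + 1 + 3 = 6.

6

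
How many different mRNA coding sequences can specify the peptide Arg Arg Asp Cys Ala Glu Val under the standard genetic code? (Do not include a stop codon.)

Arg: 6 codons.
Arg: 6 codons.
Asp: 2 codons.
Cys: 2 codons.
Ala: 4 codons.
Glu: 2 codons.
Val: 4 codons.
6 × 6 × 2 × 2 × 4 × 2 × 4 = 4608.

4608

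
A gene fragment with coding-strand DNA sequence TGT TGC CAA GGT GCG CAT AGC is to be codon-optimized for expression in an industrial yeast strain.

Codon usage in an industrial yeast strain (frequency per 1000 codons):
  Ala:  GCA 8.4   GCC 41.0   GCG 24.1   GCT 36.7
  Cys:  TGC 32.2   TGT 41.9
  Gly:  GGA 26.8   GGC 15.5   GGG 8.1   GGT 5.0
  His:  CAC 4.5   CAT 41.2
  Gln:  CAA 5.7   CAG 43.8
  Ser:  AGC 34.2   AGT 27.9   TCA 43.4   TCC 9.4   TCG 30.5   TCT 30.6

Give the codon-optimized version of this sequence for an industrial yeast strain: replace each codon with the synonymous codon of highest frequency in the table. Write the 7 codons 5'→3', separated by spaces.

TGT TGT CAG GGA GCC CAT TCA

Codon 1 (Cys): best is TGT at 41.9.
Codon 2 (Cys): best is TGT at 41.9.
Codon 3 (Gln): best is CAG at 43.8.
Codon 4 (Gly): best is GGA at 26.8.
Codon 5 (Ala): best is GCC at 41.0.
Codon 6 (His): best is CAT at 41.2.
Codon 7 (Ser): best is TCA at 43.4.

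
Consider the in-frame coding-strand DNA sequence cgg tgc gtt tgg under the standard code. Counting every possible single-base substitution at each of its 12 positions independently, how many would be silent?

8

Codon 1 (CGG, Arg): 4 synonymous substitutions.
Codon 2 (TGC, Cys): 1 synonymous substitution.
Codon 3 (GTT, Val): 3 synonymous substitutions.
Codon 4 (TGG, Trp): 0 synonymous substitutions.
Total: 4 + 1 + 3 + 0 = 8.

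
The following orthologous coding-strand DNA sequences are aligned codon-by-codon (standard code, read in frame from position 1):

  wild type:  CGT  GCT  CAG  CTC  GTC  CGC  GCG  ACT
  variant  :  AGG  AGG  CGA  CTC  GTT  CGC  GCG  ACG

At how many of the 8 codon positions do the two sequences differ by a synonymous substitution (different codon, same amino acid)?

Codon 1: CGT Arg / AGG Arg — synonymous.
Codon 2: GCT Ala / AGG Arg — nonsynonymous.
Codon 3: CAG Gln / CGA Arg — nonsynonymous.
Codon 4: CTC Leu / CTC Leu — identical.
Codon 5: GTC Val / GTT Val — synonymous.
Codon 6: CGC Arg / CGC Arg — identical.
Codon 7: GCG Ala / GCG Ala — identical.
Codon 8: ACT Thr / ACG Thr — synonymous.
Synonymous differences: 3.

3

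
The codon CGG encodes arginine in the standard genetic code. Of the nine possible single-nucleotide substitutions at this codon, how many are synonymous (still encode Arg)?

4

Position 1: AGG → 1 synonymous.
Position 2: none → 0 synonymous.
Position 3: CGU, CGC, CGA → 3 synonymous.
Total: 1 + 0 + 3 = 4.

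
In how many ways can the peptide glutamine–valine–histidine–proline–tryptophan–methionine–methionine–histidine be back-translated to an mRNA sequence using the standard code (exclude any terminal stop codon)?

Gln: 2 codons.
Val: 4 codons.
His: 2 codons.
Pro: 4 codons.
Trp: 1 codon.
Met: 1 codon.
Met: 1 codon.
His: 2 codons.
2 × 4 × 2 × 4 × 1 × 1 × 1 × 2 = 128.

128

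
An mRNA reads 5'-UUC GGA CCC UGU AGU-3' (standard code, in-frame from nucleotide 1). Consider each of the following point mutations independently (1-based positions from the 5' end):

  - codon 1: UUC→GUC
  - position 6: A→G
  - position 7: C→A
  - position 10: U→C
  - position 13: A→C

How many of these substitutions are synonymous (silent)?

1

Codon 1: UUC (Phe) → GUC (Val) — missense.
Codon 2: GGA (Gly) → GGG (Gly) — synonymous.
Codon 3: CCC (Pro) → ACC (Thr) — missense.
Codon 4: UGU (Cys) → CGU (Arg) — missense.
Codon 5: AGU (Ser) → CGU (Arg) — missense.
Synonymous: 1 of 5.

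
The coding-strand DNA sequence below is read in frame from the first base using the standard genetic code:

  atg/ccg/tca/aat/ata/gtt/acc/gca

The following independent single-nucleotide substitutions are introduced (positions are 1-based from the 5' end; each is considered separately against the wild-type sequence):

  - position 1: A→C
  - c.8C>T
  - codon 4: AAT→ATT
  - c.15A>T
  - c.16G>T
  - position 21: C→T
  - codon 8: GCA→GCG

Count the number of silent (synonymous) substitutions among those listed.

3

Codon 1: ATG (Met) → CTG (Leu) — missense.
Codon 3: TCA (Ser) → TTA (Leu) — missense.
Codon 4: AAT (Asn) → ATT (Ile) — missense.
Codon 5: ATA (Ile) → ATT (Ile) — synonymous.
Codon 6: GTT (Val) → TTT (Phe) — missense.
Codon 7: ACC (Thr) → ACT (Thr) — synonymous.
Codon 8: GCA (Ala) → GCG (Ala) — synonymous.
Synonymous: 3 of 7.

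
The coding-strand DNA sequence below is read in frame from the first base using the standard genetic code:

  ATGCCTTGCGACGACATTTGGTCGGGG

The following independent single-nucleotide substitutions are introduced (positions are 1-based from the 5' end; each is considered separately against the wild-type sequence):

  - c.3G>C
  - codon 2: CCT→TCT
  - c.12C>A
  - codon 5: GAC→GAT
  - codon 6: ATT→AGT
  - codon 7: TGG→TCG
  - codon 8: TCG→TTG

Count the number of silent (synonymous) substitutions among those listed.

1

Codon 1: ATG (Met) → ATC (Ile) — missense.
Codon 2: CCT (Pro) → TCT (Ser) — missense.
Codon 4: GAC (Asp) → GAA (Glu) — missense.
Codon 5: GAC (Asp) → GAT (Asp) — synonymous.
Codon 6: ATT (Ile) → AGT (Ser) — missense.
Codon 7: TGG (Trp) → TCG (Ser) — missense.
Codon 8: TCG (Ser) → TTG (Leu) — missense.
Synonymous: 1 of 7.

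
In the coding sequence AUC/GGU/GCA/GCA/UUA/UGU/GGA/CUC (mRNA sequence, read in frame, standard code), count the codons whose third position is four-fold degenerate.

5

Codon 1 AUC (Ile): third position 3-fold.
Codon 2 GGU (Gly): third position 4-fold.
Codon 3 GCA (Ala): third position 4-fold.
Codon 4 GCA (Ala): third position 4-fold.
Codon 5 UUA (Leu): third position 2-fold.
Codon 6 UGU (Cys): third position 2-fold.
Codon 7 GGA (Gly): third position 4-fold.
Codon 8 CUC (Leu): third position 4-fold.
Four-fold degenerate third positions: 5.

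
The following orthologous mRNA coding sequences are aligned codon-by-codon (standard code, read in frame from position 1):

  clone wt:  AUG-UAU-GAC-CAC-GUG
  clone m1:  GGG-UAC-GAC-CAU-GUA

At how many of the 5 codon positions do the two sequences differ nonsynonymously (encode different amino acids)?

Codon 1: AUG Met / GGG Gly — nonsynonymous.
Codon 2: UAU Tyr / UAC Tyr — synonymous.
Codon 3: GAC Asp / GAC Asp — identical.
Codon 4: CAC His / CAU His — synonymous.
Codon 5: GUG Val / GUA Val — synonymous.
Nonsynonymous differences: 1.

1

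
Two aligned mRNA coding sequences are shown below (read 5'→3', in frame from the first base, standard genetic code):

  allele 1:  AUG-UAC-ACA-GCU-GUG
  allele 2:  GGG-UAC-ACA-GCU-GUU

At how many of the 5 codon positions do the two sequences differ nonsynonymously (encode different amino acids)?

Codon 1: AUG Met / GGG Gly — nonsynonymous.
Codon 2: UAC Tyr / UAC Tyr — identical.
Codon 3: ACA Thr / ACA Thr — identical.
Codon 4: GCU Ala / GCU Ala — identical.
Codon 5: GUG Val / GUU Val — synonymous.
Nonsynonymous differences: 1.

1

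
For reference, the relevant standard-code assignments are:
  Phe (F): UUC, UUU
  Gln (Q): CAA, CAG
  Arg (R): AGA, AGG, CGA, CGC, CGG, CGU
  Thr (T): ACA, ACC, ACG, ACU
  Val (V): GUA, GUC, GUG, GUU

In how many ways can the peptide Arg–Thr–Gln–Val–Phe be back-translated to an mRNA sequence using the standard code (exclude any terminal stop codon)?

384

Arg: 6 codons.
Thr: 4 codons.
Gln: 2 codons.
Val: 4 codons.
Phe: 2 codons.
6 × 4 × 2 × 4 × 2 = 384.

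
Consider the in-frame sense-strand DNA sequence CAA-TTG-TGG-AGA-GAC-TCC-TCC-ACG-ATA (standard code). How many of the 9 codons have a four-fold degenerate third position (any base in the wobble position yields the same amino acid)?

3

Codon 1 CAA (Gln): third position 2-fold.
Codon 2 TTG (Leu): third position 2-fold.
Codon 3 TGG (Trp): third position 1-fold.
Codon 4 AGA (Arg): third position 2-fold.
Codon 5 GAC (Asp): third position 2-fold.
Codon 6 TCC (Ser): third position 4-fold.
Codon 7 TCC (Ser): third position 4-fold.
Codon 8 ACG (Thr): third position 4-fold.
Codon 9 ATA (Ile): third position 3-fold.
Four-fold degenerate third positions: 3.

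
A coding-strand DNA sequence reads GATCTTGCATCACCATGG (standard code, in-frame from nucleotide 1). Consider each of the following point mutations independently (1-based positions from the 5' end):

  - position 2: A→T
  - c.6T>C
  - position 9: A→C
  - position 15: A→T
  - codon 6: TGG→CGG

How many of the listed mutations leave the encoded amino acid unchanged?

Codon 1: GAT (Asp) → GTT (Val) — missense.
Codon 2: CTT (Leu) → CTC (Leu) — synonymous.
Codon 3: GCA (Ala) → GCC (Ala) — synonymous.
Codon 5: CCA (Pro) → CCT (Pro) — synonymous.
Codon 6: TGG (Trp) → CGG (Arg) — missense.
Synonymous: 3 of 5.

3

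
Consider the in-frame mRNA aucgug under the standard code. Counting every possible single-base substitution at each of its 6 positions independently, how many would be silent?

Codon 1 (AUC, Ile): 2 synonymous substitutions.
Codon 2 (GUG, Val): 3 synonymous substitutions.
Total: 2 + 3 = 5.

5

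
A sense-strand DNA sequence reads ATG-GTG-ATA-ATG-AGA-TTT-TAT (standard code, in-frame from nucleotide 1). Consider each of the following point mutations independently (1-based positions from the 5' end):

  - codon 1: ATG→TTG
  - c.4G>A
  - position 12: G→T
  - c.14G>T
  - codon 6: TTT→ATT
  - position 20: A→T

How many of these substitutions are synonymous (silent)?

0

Codon 1: ATG (Met) → TTG (Leu) — missense.
Codon 2: GTG (Val) → ATG (Met) — missense.
Codon 4: ATG (Met) → ATT (Ile) — missense.
Codon 5: AGA (Arg) → ATA (Ile) — missense.
Codon 6: TTT (Phe) → ATT (Ile) — missense.
Codon 7: TAT (Tyr) → TTT (Phe) — missense.
Synonymous: 0 of 6.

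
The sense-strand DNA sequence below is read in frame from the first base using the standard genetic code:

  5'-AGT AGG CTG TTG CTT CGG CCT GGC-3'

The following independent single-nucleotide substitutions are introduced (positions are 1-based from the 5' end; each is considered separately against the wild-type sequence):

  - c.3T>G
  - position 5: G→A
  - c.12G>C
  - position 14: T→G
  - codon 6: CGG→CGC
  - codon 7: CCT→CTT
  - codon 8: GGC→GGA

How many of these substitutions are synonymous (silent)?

2

Codon 1: AGT (Ser) → AGG (Arg) — missense.
Codon 2: AGG (Arg) → AAG (Lys) — missense.
Codon 4: TTG (Leu) → TTC (Phe) — missense.
Codon 5: CTT (Leu) → CGT (Arg) — missense.
Codon 6: CGG (Arg) → CGC (Arg) — synonymous.
Codon 7: CCT (Pro) → CTT (Leu) — missense.
Codon 8: GGC (Gly) → GGA (Gly) — synonymous.
Synonymous: 2 of 7.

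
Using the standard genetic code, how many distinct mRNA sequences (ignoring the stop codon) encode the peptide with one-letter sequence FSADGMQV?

3072

Phe: 2 codons.
Ser: 6 codons.
Ala: 4 codons.
Asp: 2 codons.
Gly: 4 codons.
Met: 1 codon.
Gln: 2 codons.
Val: 4 codons.
2 × 6 × 4 × 2 × 4 × 1 × 2 × 4 = 3072.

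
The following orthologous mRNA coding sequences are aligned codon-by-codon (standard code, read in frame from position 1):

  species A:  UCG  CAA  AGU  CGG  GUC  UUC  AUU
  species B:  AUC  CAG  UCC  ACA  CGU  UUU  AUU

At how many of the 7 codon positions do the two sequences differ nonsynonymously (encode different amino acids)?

3

Codon 1: UCG Ser / AUC Ile — nonsynonymous.
Codon 2: CAA Gln / CAG Gln — synonymous.
Codon 3: AGU Ser / UCC Ser — synonymous.
Codon 4: CGG Arg / ACA Thr — nonsynonymous.
Codon 5: GUC Val / CGU Arg — nonsynonymous.
Codon 6: UUC Phe / UUU Phe — synonymous.
Codon 7: AUU Ile / AUU Ile — identical.
Nonsynonymous differences: 3.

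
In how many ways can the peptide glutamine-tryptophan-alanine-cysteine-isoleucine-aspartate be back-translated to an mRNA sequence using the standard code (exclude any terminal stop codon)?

96

Gln: 2 codons.
Trp: 1 codon.
Ala: 4 codons.
Cys: 2 codons.
Ile: 3 codons.
Asp: 2 codons.
2 × 1 × 4 × 2 × 3 × 2 = 96.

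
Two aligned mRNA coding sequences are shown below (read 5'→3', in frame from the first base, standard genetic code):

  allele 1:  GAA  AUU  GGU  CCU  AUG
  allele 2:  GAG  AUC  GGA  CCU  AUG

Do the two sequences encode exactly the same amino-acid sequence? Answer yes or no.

yes

Codon 1: GAA Glu / GAG Glu — synonymous.
Codon 2: AUU Ile / AUC Ile — synonymous.
Codon 3: GGU Gly / GGA Gly — synonymous.
Codon 4: CCU Pro / CCU Pro — identical.
Codon 5: AUG Met / AUG Met — identical.
Nonsynonymous differences: 0 → same protein.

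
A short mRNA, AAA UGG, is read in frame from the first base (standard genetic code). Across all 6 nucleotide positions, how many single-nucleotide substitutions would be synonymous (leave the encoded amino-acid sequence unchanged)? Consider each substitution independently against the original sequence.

Codon 1 (AAA, Lys): 1 synonymous substitution.
Codon 2 (UGG, Trp): 0 synonymous substitutions.
Total: 1 + 0 = 1.

1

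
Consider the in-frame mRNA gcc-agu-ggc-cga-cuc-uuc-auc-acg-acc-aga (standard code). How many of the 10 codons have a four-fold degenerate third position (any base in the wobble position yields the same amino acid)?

6

Codon 1 GCC (Ala): third position 4-fold.
Codon 2 AGU (Ser): third position 2-fold.
Codon 3 GGC (Gly): third position 4-fold.
Codon 4 CGA (Arg): third position 4-fold.
Codon 5 CUC (Leu): third position 4-fold.
Codon 6 UUC (Phe): third position 2-fold.
Codon 7 AUC (Ile): third position 3-fold.
Codon 8 ACG (Thr): third position 4-fold.
Codon 9 ACC (Thr): third position 4-fold.
Codon 10 AGA (Arg): third position 2-fold.
Four-fold degenerate third positions: 6.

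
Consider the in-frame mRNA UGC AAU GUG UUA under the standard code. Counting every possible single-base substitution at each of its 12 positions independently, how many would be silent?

7

Codon 1 (UGC, Cys): 1 synonymous substitution.
Codon 2 (AAU, Asn): 1 synonymous substitution.
Codon 3 (GUG, Val): 3 synonymous substitutions.
Codon 4 (UUA, Leu): 2 synonymous substitutions.
Total: 1 + 1 + 3 + 2 = 7.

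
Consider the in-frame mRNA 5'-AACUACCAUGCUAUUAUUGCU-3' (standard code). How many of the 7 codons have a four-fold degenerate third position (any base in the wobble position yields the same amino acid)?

2

Codon 1 AAC (Asn): third position 2-fold.
Codon 2 UAC (Tyr): third position 2-fold.
Codon 3 CAU (His): third position 2-fold.
Codon 4 GCU (Ala): third position 4-fold.
Codon 5 AUU (Ile): third position 3-fold.
Codon 6 AUU (Ile): third position 3-fold.
Codon 7 GCU (Ala): third position 4-fold.
Four-fold degenerate third positions: 2.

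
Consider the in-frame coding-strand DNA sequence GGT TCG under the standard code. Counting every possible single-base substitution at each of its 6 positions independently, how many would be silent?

Codon 1 (GGT, Gly): 3 synonymous substitutions.
Codon 2 (TCG, Ser): 3 synonymous substitutions.
Total: 3 + 3 = 6.

6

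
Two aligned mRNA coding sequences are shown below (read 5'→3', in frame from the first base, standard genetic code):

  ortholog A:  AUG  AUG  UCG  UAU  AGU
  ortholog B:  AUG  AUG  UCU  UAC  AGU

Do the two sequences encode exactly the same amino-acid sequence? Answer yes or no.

Codon 1: AUG Met / AUG Met — identical.
Codon 2: AUG Met / AUG Met — identical.
Codon 3: UCG Ser / UCU Ser — synonymous.
Codon 4: UAU Tyr / UAC Tyr — synonymous.
Codon 5: AGU Ser / AGU Ser — identical.
Nonsynonymous differences: 0 → same protein.

yes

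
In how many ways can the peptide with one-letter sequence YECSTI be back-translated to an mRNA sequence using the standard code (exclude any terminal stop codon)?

576

Tyr: 2 codons.
Glu: 2 codons.
Cys: 2 codons.
Ser: 6 codons.
Thr: 4 codons.
Ile: 3 codons.
2 × 2 × 2 × 6 × 4 × 3 = 576.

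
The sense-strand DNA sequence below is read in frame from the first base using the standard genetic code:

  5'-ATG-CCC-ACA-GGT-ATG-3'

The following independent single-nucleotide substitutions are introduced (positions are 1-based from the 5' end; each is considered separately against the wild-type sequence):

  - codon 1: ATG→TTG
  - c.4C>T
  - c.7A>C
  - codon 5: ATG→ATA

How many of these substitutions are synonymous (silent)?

0

Codon 1: ATG (Met) → TTG (Leu) — missense.
Codon 2: CCC (Pro) → TCC (Ser) — missense.
Codon 3: ACA (Thr) → CCA (Pro) — missense.
Codon 5: ATG (Met) → ATA (Ile) — missense.
Synonymous: 0 of 4.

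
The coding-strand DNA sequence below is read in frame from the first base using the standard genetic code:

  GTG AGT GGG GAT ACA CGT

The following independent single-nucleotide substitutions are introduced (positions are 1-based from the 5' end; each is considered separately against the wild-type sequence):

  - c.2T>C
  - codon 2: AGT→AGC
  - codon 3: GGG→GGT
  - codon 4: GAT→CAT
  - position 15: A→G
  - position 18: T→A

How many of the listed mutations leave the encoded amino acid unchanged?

4

Codon 1: GTG (Val) → GCG (Ala) — missense.
Codon 2: AGT (Ser) → AGC (Ser) — synonymous.
Codon 3: GGG (Gly) → GGT (Gly) — synonymous.
Codon 4: GAT (Asp) → CAT (His) — missense.
Codon 5: ACA (Thr) → ACG (Thr) — synonymous.
Codon 6: CGT (Arg) → CGA (Arg) — synonymous.
Synonymous: 4 of 6.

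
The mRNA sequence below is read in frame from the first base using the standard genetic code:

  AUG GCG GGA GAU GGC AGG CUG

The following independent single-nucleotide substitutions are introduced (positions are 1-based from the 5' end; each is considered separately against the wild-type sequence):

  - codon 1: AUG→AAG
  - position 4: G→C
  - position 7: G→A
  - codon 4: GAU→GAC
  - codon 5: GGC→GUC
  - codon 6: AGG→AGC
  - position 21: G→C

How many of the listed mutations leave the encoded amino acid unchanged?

2

Codon 1: AUG (Met) → AAG (Lys) — missense.
Codon 2: GCG (Ala) → CCG (Pro) — missense.
Codon 3: GGA (Gly) → AGA (Arg) — missense.
Codon 4: GAU (Asp) → GAC (Asp) — synonymous.
Codon 5: GGC (Gly) → GUC (Val) — missense.
Codon 6: AGG (Arg) → AGC (Ser) — missense.
Codon 7: CUG (Leu) → CUC (Leu) — synonymous.
Synonymous: 2 of 7.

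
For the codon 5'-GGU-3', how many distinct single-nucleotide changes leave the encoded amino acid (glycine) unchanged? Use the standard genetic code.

Position 1: none → 0 synonymous.
Position 2: none → 0 synonymous.
Position 3: GGC, GGA, GGG → 3 synonymous.
Total: 0 + 0 + 3 = 3.

3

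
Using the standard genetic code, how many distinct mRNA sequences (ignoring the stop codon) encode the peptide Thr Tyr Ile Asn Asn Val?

384

Thr: 4 codons.
Tyr: 2 codons.
Ile: 3 codons.
Asn: 2 codons.
Asn: 2 codons.
Val: 4 codons.
4 × 2 × 3 × 2 × 2 × 4 = 384.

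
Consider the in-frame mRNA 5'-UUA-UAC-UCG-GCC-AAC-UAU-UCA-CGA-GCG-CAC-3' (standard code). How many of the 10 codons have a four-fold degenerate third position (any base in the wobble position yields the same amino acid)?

5

Codon 1 UUA (Leu): third position 2-fold.
Codon 2 UAC (Tyr): third position 2-fold.
Codon 3 UCG (Ser): third position 4-fold.
Codon 4 GCC (Ala): third position 4-fold.
Codon 5 AAC (Asn): third position 2-fold.
Codon 6 UAU (Tyr): third position 2-fold.
Codon 7 UCA (Ser): third position 4-fold.
Codon 8 CGA (Arg): third position 4-fold.
Codon 9 GCG (Ala): third position 4-fold.
Codon 10 CAC (His): third position 2-fold.
Four-fold degenerate third positions: 5.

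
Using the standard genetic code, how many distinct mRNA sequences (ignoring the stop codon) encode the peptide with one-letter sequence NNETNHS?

768

Asn: 2 codons.
Asn: 2 codons.
Glu: 2 codons.
Thr: 4 codons.
Asn: 2 codons.
His: 2 codons.
Ser: 6 codons.
2 × 2 × 2 × 4 × 2 × 2 × 6 = 768.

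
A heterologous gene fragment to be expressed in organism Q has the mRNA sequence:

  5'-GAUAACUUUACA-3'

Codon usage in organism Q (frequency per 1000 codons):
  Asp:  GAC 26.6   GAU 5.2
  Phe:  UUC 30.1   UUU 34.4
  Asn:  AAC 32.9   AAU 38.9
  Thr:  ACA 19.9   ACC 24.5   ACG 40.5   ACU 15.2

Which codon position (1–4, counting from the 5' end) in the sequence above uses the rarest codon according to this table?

1

Codon 1 GAU (Asp): 5.2 per 1000.
Codon 2 AAC (Asn): 32.9 per 1000.
Codon 3 UUU (Phe): 34.4 per 1000.
Codon 4 ACA (Thr): 19.9 per 1000.
Lowest frequency is 5.2 at codon 1.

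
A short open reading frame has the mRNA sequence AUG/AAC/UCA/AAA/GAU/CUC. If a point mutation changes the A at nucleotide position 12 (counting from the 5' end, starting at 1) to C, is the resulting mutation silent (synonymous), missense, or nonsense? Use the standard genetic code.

missense

Position 12 falls in codon 4: AAA → Lys.
After the substitution the codon is AAC → Asn.
Lys ≠ Asn, so this is a missense mutation.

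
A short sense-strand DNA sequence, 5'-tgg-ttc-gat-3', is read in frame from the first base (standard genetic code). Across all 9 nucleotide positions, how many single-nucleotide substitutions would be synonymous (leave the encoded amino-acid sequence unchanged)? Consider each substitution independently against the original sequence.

Codon 1 (TGG, Trp): 0 synonymous substitutions.
Codon 2 (TTC, Phe): 1 synonymous substitution.
Codon 3 (GAT, Asp): 1 synonymous substitution.
Total: 0 + 1 + 1 = 2.

2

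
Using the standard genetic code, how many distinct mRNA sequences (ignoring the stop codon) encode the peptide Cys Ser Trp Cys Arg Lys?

288

Cys: 2 codons.
Ser: 6 codons.
Trp: 1 codon.
Cys: 2 codons.
Arg: 6 codons.
Lys: 2 codons.
2 × 6 × 1 × 2 × 6 × 2 = 288.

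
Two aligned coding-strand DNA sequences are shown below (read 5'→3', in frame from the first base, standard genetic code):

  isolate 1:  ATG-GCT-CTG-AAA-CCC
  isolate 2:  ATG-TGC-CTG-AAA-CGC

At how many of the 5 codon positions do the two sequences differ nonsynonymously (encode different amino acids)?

Codon 1: ATG Met / ATG Met — identical.
Codon 2: GCT Ala / TGC Cys — nonsynonymous.
Codon 3: CTG Leu / CTG Leu — identical.
Codon 4: AAA Lys / AAA Lys — identical.
Codon 5: CCC Pro / CGC Arg — nonsynonymous.
Nonsynonymous differences: 2.

2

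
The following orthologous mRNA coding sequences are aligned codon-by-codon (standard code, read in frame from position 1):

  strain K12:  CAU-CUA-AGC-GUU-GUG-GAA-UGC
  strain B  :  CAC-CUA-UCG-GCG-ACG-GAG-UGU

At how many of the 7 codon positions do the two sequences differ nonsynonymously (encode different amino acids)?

2

Codon 1: CAU His / CAC His — synonymous.
Codon 2: CUA Leu / CUA Leu — identical.
Codon 3: AGC Ser / UCG Ser — synonymous.
Codon 4: GUU Val / GCG Ala — nonsynonymous.
Codon 5: GUG Val / ACG Thr — nonsynonymous.
Codon 6: GAA Glu / GAG Glu — synonymous.
Codon 7: UGC Cys / UGU Cys — synonymous.
Nonsynonymous differences: 2.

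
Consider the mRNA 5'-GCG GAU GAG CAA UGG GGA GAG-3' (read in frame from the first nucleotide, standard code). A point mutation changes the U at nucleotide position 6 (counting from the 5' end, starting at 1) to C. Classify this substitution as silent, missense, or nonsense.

Position 6 falls in codon 2: GAU → Asp.
After the substitution the codon is GAC → Asp.
Both encode Asp, so the change is synonymous.

silent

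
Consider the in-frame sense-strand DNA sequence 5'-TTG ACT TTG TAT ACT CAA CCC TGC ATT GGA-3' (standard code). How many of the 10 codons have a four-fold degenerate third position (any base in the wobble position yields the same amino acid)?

Codon 1 TTG (Leu): third position 2-fold.
Codon 2 ACT (Thr): third position 4-fold.
Codon 3 TTG (Leu): third position 2-fold.
Codon 4 TAT (Tyr): third position 2-fold.
Codon 5 ACT (Thr): third position 4-fold.
Codon 6 CAA (Gln): third position 2-fold.
Codon 7 CCC (Pro): third position 4-fold.
Codon 8 TGC (Cys): third position 2-fold.
Codon 9 ATT (Ile): third position 3-fold.
Codon 10 GGA (Gly): third position 4-fold.
Four-fold degenerate third positions: 4.

4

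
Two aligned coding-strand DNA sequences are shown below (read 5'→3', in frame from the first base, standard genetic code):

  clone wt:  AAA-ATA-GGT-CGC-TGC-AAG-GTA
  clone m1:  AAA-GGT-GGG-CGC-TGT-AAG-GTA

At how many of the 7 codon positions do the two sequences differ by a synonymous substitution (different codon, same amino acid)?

Codon 1: AAA Lys / AAA Lys — identical.
Codon 2: ATA Ile / GGT Gly — nonsynonymous.
Codon 3: GGT Gly / GGG Gly — synonymous.
Codon 4: CGC Arg / CGC Arg — identical.
Codon 5: TGC Cys / TGT Cys — synonymous.
Codon 6: AAG Lys / AAG Lys — identical.
Codon 7: GTA Val / GTA Val — identical.
Synonymous differences: 2.

2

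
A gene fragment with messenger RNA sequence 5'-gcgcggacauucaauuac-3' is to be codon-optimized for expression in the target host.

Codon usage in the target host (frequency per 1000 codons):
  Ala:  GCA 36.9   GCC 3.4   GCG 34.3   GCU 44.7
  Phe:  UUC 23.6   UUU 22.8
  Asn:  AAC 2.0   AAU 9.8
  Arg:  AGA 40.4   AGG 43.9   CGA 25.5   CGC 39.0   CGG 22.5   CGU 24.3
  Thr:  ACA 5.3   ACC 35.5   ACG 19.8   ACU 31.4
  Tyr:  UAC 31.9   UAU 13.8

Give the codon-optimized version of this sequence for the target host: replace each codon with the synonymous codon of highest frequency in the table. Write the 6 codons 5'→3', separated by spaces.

GCU AGG ACC UUC AAU UAC

Codon 1 (Ala): best is GCU at 44.7.
Codon 2 (Arg): best is AGG at 43.9.
Codon 3 (Thr): best is ACC at 35.5.
Codon 4 (Phe): best is UUC at 23.6.
Codon 5 (Asn): best is AAU at 9.8.
Codon 6 (Tyr): best is UAC at 31.9.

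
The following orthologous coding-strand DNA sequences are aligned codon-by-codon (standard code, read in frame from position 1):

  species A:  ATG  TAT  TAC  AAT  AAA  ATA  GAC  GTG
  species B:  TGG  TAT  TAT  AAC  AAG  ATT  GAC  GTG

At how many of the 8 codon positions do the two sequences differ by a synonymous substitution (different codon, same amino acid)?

Codon 1: ATG Met / TGG Trp — nonsynonymous.
Codon 2: TAT Tyr / TAT Tyr — identical.
Codon 3: TAC Tyr / TAT Tyr — synonymous.
Codon 4: AAT Asn / AAC Asn — synonymous.
Codon 5: AAA Lys / AAG Lys — synonymous.
Codon 6: ATA Ile / ATT Ile — synonymous.
Codon 7: GAC Asp / GAC Asp — identical.
Codon 8: GTG Val / GTG Val — identical.
Synonymous differences: 4.

4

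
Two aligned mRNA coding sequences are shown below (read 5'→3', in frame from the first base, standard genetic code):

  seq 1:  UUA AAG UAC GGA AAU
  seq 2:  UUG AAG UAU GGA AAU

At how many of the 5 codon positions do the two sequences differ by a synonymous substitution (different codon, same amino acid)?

Codon 1: UUA Leu / UUG Leu — synonymous.
Codon 2: AAG Lys / AAG Lys — identical.
Codon 3: UAC Tyr / UAU Tyr — synonymous.
Codon 4: GGA Gly / GGA Gly — identical.
Codon 5: AAU Asn / AAU Asn — identical.
Synonymous differences: 2.

2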